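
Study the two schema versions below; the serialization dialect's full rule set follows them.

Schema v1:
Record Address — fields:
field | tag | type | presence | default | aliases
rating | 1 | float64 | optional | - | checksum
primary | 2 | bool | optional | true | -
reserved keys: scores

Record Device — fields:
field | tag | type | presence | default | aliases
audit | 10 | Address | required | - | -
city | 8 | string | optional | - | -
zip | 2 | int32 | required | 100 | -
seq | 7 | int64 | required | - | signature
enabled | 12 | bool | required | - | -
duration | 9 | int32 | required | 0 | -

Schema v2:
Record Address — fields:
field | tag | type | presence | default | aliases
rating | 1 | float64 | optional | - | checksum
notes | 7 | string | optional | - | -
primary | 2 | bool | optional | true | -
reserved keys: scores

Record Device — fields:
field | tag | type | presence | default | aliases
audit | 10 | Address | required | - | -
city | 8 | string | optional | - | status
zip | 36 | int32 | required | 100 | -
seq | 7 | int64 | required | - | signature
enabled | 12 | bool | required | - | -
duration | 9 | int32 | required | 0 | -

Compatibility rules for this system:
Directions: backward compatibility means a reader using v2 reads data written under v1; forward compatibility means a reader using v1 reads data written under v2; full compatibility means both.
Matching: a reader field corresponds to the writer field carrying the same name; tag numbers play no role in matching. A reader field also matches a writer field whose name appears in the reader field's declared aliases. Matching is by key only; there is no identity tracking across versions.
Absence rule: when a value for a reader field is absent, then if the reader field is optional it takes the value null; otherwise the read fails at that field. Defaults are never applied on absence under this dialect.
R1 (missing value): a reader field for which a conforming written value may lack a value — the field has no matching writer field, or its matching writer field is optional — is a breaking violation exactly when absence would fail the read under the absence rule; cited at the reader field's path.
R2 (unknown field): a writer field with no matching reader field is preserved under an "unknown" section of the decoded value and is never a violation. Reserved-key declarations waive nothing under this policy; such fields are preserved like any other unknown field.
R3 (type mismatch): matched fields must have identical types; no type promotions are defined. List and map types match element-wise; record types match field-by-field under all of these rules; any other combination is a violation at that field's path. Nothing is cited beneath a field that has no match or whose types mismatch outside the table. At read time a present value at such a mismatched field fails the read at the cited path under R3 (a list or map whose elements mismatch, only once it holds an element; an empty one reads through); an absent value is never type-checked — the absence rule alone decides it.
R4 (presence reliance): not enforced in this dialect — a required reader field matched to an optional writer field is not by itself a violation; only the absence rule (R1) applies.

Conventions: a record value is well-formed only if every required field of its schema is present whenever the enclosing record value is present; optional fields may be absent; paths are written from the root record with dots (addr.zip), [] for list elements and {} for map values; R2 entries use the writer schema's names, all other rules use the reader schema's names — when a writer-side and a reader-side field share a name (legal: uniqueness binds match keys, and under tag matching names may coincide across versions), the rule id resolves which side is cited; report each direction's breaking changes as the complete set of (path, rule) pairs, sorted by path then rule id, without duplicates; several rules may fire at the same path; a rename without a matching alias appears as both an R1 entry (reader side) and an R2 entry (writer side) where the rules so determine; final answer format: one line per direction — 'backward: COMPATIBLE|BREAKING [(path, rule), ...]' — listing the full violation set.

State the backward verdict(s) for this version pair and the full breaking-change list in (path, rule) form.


in Device below, arrows point writer -> reader
checking backward for Device: reader v2 against writer v1:
  audit: paired with writer audit (Address -> Address; writer required)
  city: paired with writer city (string -> string; writer optional)
  zip: paired with writer zip (int32 -> int32; writer required)
  seq: paired with writer seq (int64 -> int64; writer required)
  enabled: paired with writer enabled (bool -> bool; writer required)
  duration: paired with writer duration (int32 -> int32; writer required)
  audit.rating: paired with writer audit.rating (float64 -> float64; writer optional)
  no writer field matches reader audit.notes
  audit.primary: paired with writer audit.primary (bool -> bool; writer optional)
  => backward: COMPATIBLE
the other Device changes do not affect what is asked:
  field zip in record Device: tag 2 changed to 36 -> inert for the asked Device verdict: nothing fires
  added field notes to record Address: optional string, tag 7 (in v2 it sits immediately before primary) -> inert for the asked Device verdict: nothing fires

backward: COMPATIBLE []


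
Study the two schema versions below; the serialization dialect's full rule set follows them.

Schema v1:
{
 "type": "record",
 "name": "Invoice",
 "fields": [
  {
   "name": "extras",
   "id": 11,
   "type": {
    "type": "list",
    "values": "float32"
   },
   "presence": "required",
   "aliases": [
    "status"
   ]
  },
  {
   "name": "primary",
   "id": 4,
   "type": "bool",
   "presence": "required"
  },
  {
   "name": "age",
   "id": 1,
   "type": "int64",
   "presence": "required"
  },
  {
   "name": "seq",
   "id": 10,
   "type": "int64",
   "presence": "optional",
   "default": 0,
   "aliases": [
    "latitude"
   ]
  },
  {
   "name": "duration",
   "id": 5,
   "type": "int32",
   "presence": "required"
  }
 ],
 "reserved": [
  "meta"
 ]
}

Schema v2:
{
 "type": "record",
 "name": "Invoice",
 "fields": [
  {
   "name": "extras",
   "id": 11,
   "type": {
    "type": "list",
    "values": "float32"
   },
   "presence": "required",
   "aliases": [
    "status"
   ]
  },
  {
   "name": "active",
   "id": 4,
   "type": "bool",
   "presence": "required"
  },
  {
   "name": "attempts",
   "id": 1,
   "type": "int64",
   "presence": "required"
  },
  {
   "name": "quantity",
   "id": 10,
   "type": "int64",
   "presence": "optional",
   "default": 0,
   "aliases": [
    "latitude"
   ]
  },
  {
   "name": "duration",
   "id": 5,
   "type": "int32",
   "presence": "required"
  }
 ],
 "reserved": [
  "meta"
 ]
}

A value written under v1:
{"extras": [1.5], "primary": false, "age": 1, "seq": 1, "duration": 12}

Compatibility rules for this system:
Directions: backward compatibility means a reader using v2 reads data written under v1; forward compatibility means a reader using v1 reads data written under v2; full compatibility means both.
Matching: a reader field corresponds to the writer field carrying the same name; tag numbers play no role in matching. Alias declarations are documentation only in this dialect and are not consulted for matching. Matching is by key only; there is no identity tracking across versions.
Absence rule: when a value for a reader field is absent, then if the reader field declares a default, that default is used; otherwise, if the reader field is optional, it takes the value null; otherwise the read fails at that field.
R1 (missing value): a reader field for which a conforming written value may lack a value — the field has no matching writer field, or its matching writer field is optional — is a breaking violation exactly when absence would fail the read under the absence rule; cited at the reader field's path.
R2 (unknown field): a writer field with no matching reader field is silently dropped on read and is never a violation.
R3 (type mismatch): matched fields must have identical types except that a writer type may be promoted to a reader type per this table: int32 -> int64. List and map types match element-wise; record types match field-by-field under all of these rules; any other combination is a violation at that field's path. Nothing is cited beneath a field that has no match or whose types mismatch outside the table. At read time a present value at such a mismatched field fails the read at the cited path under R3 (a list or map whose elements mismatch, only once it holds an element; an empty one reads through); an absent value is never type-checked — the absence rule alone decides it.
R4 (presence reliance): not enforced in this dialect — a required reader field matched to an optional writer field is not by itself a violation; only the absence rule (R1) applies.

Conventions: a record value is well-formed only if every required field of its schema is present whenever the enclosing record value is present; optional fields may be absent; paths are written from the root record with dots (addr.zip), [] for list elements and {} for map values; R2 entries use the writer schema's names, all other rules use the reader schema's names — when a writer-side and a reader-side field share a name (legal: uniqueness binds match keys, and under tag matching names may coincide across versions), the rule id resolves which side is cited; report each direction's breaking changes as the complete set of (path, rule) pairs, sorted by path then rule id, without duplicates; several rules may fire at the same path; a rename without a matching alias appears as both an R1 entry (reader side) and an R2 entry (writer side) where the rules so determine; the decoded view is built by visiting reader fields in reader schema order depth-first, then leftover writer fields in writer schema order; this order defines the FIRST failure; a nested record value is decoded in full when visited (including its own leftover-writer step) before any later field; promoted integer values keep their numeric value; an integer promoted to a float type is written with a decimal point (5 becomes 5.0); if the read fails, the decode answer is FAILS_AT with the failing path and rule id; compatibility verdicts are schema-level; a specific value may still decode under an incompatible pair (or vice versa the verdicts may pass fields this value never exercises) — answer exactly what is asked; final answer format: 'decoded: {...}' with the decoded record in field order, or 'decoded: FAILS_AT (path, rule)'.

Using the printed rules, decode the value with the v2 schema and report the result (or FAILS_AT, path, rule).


decoded: FAILS_AT (active, R1)

each type pair in Invoice: writer, then reader
decode walk for Invoice under reader schema v2:
  extras := [1.5]
  read fails at active under R1 (no fill)
  => FAILS_AT (active, R1)
diffs on Invoice not affecting the asked answer:
  renamed field seq to quantity in record Invoice -> no rule fires on it and the decoded Invoice view is identical with or without it
  renamed field age to attempts in record Invoice -> matters for Invoice compatibility verdicts, not for this value's decode


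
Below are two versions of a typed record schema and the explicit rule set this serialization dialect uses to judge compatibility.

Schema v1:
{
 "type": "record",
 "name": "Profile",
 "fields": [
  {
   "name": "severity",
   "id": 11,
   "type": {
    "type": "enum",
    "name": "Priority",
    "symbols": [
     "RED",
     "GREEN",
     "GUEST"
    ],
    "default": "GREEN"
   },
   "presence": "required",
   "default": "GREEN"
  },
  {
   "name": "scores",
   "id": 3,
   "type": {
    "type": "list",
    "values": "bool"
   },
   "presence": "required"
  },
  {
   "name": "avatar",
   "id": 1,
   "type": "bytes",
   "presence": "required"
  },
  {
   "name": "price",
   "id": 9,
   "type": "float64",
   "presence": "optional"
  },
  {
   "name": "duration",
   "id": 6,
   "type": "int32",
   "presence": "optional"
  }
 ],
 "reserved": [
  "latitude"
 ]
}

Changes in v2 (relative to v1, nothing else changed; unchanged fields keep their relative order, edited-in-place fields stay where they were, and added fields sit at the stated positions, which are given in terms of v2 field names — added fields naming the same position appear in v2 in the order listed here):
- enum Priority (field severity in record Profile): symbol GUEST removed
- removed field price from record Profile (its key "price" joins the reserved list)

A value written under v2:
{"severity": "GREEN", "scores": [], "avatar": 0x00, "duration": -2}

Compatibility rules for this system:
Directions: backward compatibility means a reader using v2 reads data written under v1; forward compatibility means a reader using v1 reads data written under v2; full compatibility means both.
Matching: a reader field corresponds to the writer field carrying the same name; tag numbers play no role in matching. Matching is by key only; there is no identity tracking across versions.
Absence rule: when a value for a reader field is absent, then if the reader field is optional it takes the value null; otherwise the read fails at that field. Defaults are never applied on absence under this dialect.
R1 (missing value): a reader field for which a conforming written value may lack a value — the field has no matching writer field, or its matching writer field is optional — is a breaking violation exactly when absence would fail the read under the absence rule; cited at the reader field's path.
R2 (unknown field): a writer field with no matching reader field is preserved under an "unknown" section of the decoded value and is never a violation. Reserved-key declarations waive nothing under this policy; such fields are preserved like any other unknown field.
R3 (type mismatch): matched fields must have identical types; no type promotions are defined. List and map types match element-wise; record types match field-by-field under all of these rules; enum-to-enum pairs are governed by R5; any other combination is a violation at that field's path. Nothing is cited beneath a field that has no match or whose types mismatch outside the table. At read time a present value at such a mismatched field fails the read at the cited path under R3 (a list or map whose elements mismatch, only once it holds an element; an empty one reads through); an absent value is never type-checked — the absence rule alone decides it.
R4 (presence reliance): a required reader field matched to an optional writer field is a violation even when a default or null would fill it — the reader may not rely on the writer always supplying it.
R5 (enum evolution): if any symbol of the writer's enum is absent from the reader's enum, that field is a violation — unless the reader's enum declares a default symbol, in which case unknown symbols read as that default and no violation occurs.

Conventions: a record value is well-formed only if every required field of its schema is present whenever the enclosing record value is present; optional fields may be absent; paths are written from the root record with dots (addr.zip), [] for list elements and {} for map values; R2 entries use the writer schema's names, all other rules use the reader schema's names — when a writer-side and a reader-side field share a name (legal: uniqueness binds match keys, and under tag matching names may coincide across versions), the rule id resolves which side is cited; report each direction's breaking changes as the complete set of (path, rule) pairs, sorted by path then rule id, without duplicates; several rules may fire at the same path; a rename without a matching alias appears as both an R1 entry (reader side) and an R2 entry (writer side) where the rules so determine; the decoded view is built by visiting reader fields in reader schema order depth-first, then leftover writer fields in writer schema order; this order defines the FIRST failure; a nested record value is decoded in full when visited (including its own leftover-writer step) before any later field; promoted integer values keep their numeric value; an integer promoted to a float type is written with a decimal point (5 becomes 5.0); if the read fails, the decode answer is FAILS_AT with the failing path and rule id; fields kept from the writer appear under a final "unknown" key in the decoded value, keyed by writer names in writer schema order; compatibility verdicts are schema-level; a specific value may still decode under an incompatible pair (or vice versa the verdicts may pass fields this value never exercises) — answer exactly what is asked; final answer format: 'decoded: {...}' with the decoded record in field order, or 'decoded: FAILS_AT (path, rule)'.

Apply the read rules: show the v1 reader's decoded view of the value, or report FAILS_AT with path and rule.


decoded: {"severity": "GREEN", "scores": [], "avatar": 0x00, "price": null, "duration": -2}

arrows below run writer -> reader for Profile
migrating the Profile value to v1:
  severity := "GREEN"
  scores := []
  avatar := 0x00
  price := null (absent, optional -> null)
  duration := -2
  => decoded: {"severity": "GREEN", "scores": [], "avatar": 0x00, "price": null, "duration": -2}
remaining Profile differences; none change what is asked:
  enum Priority (field severity in record Profile): symbol GUEST removed -> fires no rule on Profile under this dialect and leaves the result unchanged
  removed field price from record Profile (its key "price" joins the reserved list) -> fires no rule on Profile under this dialect and leaves the result unchanged


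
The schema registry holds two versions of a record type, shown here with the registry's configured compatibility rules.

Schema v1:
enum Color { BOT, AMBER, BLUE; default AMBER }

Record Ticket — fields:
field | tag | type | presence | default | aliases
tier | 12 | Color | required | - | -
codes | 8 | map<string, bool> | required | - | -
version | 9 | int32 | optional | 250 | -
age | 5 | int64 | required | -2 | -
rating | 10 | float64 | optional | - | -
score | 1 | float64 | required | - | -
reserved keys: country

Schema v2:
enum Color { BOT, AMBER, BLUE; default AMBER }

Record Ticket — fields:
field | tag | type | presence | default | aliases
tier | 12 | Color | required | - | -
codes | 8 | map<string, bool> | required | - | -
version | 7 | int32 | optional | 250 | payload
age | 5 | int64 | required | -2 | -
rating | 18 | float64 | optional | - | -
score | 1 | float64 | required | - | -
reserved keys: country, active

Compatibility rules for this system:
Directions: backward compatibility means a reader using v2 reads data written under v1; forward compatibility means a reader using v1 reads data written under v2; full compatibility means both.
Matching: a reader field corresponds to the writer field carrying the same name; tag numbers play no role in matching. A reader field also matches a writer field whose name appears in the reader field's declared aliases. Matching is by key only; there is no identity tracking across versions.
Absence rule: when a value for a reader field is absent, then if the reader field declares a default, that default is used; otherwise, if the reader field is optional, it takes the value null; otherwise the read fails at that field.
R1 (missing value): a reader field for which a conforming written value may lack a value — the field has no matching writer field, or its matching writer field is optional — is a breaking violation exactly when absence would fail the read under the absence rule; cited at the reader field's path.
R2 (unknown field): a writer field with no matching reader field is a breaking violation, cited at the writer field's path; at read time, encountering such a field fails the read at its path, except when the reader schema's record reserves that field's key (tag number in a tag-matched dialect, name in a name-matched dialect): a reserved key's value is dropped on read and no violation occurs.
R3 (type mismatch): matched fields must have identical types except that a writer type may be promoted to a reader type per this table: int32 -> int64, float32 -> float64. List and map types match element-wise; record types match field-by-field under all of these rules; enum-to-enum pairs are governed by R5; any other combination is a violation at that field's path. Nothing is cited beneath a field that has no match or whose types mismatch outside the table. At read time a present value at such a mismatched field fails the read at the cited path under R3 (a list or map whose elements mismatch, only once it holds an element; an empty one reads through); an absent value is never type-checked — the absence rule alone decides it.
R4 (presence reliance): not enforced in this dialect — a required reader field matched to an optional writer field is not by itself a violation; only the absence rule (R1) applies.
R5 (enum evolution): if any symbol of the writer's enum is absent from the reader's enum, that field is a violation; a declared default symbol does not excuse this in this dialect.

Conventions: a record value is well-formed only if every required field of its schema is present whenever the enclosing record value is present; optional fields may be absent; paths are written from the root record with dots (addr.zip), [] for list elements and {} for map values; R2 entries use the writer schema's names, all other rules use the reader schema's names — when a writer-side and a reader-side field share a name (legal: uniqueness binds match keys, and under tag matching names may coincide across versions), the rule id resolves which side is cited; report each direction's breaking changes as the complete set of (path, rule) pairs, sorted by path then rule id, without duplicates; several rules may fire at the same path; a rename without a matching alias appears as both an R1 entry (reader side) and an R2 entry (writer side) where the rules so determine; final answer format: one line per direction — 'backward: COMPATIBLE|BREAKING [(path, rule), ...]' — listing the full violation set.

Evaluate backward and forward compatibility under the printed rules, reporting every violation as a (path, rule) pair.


arrows below run writer -> reader for Ticket
backward analysis of Ticket with v2 as reader and v1 as writer:
  tier: Color -> Color, writer required; from tier
  codes: map<string, bool> -> map<string, bool>, writer required; from codes
  version: int32 -> int32, writer optional; from version
  age: int64 -> int64, writer required; from age
  rating: float64 -> float64, writer optional; from rating
  score: float64 -> float64, writer required; from score
  => no violations; backward on Ticket: COMPATIBLE
forward analysis of Ticket with v1 as reader and v2 as writer:
  tier: Color -> Color, writer required; from tier
  codes: map<string, bool> -> map<string, bool>, writer required; from codes
  version: int32 -> int32, writer optional; from version
  age: int64 -> int64, writer required; from age
  rating: float64 -> float64, writer optional; from rating
  score: float64 -> float64, writer required; from score
  => no violations; forward on Ticket: COMPATIBLE

backward: COMPATIBLE []; forward: COMPATIBLE []


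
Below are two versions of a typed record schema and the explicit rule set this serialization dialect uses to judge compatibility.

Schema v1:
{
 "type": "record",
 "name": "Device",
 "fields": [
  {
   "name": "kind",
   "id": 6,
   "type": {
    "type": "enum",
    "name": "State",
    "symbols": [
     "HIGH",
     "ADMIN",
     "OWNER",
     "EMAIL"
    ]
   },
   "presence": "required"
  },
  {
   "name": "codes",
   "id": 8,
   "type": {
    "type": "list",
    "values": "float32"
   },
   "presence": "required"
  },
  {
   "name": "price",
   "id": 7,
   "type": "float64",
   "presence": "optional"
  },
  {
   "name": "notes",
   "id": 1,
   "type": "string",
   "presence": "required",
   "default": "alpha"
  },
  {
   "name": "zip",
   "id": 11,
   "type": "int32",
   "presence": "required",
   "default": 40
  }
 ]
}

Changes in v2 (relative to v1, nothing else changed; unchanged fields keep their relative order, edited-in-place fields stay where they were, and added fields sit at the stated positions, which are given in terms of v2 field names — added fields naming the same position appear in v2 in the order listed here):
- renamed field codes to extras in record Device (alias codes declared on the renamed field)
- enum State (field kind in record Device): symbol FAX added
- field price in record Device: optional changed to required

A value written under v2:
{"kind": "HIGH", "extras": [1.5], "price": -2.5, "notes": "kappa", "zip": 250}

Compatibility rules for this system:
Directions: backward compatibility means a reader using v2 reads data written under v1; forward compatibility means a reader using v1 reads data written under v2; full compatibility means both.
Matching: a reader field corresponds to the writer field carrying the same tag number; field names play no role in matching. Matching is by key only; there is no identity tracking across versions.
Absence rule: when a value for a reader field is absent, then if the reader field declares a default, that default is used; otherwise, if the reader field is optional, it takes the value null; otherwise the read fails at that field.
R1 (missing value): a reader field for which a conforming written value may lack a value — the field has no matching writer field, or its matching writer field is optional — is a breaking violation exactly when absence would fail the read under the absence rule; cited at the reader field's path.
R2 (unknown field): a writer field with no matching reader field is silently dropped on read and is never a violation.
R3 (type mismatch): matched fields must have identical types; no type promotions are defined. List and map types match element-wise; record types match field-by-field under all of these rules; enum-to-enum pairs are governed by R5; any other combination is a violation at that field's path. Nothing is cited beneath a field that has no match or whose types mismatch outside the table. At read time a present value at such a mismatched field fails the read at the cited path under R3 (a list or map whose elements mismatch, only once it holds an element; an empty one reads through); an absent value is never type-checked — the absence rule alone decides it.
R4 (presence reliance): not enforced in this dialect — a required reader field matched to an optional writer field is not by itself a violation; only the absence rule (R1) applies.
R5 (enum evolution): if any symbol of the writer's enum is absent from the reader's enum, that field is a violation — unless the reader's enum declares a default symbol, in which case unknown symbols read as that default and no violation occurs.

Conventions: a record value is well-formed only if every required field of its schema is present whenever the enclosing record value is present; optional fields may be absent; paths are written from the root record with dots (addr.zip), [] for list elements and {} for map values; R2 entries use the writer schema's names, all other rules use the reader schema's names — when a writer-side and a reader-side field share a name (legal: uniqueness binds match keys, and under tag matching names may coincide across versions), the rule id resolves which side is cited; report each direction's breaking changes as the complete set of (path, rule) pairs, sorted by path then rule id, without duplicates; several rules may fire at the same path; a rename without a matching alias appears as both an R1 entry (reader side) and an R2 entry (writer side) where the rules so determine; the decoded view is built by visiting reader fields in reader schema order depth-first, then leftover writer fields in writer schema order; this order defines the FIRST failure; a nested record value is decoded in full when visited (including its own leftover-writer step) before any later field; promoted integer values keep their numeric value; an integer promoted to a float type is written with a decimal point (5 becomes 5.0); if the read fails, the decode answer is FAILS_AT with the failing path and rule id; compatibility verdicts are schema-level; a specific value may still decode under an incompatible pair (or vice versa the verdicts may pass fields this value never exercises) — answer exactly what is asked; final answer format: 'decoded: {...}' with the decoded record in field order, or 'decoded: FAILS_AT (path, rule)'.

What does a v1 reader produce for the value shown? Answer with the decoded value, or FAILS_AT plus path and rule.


arrows below run writer -> reader for Device
decode (reader v1):
  kind := "HIGH"
  codes := [1.5] (from writer extras)
  price := -2.5
  notes := "kappa"
  zip := 250
  => decoded: {"kind": "HIGH", "codes": [1.5], "price": -2.5, "notes": "kappa", "zip": 250}
ruling out the remaining Device differences:
  renamed field codes to extras in record Device (alias codes declared on the renamed field) -> fires no rule on Device under this dialect and leaves the result unchanged
  enum State (field kind in record Device): symbol FAX added -> changes Device's schema-level verdicts only — the decode of this value is the same
  field price in record Device: optional changed to required -> changes Device's schema-level verdicts only — the decode of this value is the same

decoded: {"kind": "HIGH", "codes": [1.5], "price": -2.5, "notes": "kappa", "zip": 250}


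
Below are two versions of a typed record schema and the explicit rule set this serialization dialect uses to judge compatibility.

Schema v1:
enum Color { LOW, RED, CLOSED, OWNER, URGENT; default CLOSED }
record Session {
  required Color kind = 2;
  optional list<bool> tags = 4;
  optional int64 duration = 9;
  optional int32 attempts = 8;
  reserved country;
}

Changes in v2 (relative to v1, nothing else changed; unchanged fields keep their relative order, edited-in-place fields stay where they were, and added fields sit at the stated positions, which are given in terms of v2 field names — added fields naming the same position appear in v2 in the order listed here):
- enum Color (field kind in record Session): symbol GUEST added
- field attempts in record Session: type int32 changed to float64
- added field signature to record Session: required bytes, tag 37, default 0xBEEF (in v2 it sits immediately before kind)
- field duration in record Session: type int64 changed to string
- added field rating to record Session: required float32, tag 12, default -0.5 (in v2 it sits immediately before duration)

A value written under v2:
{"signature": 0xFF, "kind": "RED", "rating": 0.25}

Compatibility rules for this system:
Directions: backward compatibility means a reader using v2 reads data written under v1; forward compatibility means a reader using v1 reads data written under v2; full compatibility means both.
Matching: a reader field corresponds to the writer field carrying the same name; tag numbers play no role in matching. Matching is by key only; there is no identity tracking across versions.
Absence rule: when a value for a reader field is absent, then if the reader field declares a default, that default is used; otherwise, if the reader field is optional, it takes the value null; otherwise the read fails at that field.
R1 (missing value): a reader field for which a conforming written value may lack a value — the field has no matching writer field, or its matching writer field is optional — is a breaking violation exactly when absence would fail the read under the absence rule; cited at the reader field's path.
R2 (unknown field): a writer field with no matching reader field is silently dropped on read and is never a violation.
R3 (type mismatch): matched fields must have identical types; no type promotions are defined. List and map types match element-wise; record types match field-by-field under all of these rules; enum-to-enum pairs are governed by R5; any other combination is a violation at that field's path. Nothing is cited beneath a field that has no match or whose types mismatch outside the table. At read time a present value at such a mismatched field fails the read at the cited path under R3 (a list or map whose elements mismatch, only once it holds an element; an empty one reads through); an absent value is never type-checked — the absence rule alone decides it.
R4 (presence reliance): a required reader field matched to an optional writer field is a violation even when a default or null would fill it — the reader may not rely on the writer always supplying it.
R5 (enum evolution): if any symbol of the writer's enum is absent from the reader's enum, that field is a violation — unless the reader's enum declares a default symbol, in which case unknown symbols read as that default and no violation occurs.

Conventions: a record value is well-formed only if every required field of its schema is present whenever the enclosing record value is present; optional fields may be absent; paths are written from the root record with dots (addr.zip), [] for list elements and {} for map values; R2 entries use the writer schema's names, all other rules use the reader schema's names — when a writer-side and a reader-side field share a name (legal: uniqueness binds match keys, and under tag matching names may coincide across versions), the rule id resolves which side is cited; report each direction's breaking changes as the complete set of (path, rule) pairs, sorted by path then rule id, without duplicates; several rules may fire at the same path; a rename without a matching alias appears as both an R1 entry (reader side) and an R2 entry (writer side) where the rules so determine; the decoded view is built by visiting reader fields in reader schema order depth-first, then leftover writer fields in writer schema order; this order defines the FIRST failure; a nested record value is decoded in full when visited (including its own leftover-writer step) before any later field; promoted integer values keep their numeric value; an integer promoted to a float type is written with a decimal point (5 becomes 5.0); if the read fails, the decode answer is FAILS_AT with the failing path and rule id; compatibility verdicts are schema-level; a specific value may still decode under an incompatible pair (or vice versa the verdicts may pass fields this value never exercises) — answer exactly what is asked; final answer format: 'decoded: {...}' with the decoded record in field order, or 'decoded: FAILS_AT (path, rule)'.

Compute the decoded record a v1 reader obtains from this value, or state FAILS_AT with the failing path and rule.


decoded: {"kind": "RED", "tags": null, "duration": null, "attempts": null}

the writer's type comes first in each Session pair
decoding the Session value with the v1 reader:
  kind := "RED"
  tags := null (missing; optional => null)
  duration := null (missing; optional => null)
  attempts := null (missing; optional => null)
  writer signature: no reader field; dropped
  writer rating: no reader field; dropped
  => decoded: {"kind": "RED", "tags": null, "duration": null, "attempts": null}
checking off the Session differences that do not matter here:
  enum Color (field kind in record Session): symbol GUEST added -> inert under this dialect — no rule fires on Session and the result does not move
  field attempts in record Session: type int32 changed to float64 -> a verdict-level change on Session — the shown value reads the same
  added field rating to record Session: required float32, tag 12, default -0.5 (in v2 it sits immediately before duration) -> inert under this dialect — no rule fires on Session and the result does not move
  field duration in record Session: type int64 changed to string -> a verdict-level change on Session — the shown value reads the same
  added field signature to record Session: required bytes, tag 37, default 0xBEEF (in v2 it sits immediately before kind) -> inert under this dialect — no rule fires on Session and the result does not move


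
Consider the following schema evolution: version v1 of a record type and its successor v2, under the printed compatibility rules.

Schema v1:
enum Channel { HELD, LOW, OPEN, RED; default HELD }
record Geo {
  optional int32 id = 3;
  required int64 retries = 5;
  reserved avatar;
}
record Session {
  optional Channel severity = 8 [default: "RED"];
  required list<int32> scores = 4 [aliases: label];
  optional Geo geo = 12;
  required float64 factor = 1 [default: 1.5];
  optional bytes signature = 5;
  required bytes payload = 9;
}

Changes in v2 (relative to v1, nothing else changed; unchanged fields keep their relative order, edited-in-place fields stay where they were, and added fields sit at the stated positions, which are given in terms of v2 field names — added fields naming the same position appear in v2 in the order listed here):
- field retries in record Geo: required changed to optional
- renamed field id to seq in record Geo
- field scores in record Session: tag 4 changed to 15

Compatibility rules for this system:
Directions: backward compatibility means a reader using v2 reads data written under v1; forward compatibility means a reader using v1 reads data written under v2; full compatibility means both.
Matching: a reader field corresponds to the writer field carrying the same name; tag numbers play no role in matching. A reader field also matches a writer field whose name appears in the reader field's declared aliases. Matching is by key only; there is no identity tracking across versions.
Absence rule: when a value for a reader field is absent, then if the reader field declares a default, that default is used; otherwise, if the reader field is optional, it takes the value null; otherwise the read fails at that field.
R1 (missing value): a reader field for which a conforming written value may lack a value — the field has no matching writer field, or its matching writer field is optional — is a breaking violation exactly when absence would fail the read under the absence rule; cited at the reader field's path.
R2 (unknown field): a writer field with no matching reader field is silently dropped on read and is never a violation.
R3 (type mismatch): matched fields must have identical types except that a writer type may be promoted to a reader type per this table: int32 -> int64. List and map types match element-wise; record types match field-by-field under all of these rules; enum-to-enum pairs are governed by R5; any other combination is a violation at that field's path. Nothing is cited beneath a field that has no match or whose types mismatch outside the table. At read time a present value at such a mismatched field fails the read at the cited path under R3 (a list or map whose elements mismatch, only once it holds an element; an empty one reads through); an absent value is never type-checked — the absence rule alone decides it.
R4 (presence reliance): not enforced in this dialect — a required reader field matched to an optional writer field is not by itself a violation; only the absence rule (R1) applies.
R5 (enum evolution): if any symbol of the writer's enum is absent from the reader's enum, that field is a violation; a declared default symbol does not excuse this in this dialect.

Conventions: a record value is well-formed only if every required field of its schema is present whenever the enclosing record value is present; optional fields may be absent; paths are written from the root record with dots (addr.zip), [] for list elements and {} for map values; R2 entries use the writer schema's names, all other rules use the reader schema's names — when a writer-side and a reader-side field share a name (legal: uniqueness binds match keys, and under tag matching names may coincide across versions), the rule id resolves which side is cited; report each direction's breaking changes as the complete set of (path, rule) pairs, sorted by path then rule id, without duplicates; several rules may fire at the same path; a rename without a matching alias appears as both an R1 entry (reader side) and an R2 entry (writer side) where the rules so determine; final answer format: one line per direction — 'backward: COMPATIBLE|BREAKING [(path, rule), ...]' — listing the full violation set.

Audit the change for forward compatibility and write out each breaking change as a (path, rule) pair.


forward: BREAKING [(geo.retries, R1)]

arrows below run writer -> reader for Session
checking forward for Session: reader v1 against writer v2:
  writer optional, Channel -> Channel: reader severity maps from writer severity
  writer required, list<int32> -> list<int32>: reader scores maps from writer scores
  writer optional, Geo -> Geo: reader geo maps from writer geo
  writer required, float64 -> float64: reader factor maps from writer factor
  writer optional, bytes -> bytes: reader signature maps from writer signature
  writer required, bytes -> bytes: reader payload maps from writer payload
  geo.id: no writer match
  writer optional, int64 -> int64: reader geo.retries maps from writer geo.retries
  leftover writer field: geo.seq
  R1 fires at geo.retries
  => forward: BREAKING (1)
ruling out the remaining Session differences:
  renamed field id to seq in record Geo -> triggers nothing under Session's printed rules — same verdict
  field scores in record Session: tag 4 changed to 15 -> triggers nothing under Session's printed rules — same verdict
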